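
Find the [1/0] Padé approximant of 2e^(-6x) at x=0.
2 - 12*x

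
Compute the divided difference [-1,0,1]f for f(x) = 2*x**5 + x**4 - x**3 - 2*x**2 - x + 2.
-1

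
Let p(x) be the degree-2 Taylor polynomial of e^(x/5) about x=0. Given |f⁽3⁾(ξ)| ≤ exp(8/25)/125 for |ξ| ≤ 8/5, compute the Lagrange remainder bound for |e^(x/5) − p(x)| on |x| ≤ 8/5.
256*exp(8/25)/46875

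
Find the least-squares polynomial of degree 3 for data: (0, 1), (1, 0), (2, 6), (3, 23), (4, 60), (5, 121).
121/126 + (-1339/756)x + (-1/36)x² + (28/27)x³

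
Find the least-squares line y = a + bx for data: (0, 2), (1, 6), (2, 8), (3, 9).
a = 14/5, b = 23/10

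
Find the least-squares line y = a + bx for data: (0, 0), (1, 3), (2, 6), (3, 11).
a = -2/5, b = 18/5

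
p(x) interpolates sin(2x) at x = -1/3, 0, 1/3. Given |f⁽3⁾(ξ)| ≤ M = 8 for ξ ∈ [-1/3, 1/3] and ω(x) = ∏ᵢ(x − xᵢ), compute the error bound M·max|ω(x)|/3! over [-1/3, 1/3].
8*sqrt(3)/729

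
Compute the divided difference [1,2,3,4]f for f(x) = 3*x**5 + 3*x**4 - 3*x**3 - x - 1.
222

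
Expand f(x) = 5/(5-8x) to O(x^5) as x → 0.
1 + 8*x/5 + 64*x**2/25 + 512*x**3/125 + 4096*x**4/625 + O(x**5)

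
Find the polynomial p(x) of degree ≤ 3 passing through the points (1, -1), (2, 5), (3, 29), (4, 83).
2*x**3 - 3*x**2 + x - 1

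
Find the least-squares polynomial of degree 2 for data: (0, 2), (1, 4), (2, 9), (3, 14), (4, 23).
2 + (6/5)x + x²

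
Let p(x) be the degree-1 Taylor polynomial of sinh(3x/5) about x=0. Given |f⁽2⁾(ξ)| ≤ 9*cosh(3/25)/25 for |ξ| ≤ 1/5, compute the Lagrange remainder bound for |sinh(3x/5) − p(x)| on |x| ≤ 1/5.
9*cosh(3/25)/1250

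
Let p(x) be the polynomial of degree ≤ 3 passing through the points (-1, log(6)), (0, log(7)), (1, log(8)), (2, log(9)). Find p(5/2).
log(567*2**(1/8)*50421**(1/16)/128)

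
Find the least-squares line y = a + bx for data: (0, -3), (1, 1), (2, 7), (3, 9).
a = -14/5, b = 21/5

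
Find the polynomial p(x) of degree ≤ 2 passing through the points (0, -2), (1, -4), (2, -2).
2*x**2 - 4*x - 2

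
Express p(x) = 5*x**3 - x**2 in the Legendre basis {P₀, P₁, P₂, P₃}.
(-1/3)P₀ + (3)P₁ + (-2/3)P₂ + (2)P₃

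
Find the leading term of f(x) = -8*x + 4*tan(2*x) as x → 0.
32*x**3/3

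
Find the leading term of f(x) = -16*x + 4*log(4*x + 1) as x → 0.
-32*x**2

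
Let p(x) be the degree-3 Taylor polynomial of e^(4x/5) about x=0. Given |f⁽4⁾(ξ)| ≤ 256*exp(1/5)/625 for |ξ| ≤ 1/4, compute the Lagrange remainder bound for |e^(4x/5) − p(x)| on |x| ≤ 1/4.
exp(1/5)/15000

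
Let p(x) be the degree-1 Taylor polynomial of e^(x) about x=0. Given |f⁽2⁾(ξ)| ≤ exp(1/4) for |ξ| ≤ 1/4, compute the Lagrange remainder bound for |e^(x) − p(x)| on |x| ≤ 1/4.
exp(1/4)/32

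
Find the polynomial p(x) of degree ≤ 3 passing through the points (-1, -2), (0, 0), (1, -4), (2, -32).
-3*x**3 - 3*x**2 + 2*x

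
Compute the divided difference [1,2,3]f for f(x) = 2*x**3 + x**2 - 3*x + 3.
13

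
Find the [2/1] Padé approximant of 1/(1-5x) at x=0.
1/(1 - 5*x)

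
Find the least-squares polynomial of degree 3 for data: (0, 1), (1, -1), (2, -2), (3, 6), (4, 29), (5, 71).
8/7 + (-12/7)x + (-13/7)x² + x³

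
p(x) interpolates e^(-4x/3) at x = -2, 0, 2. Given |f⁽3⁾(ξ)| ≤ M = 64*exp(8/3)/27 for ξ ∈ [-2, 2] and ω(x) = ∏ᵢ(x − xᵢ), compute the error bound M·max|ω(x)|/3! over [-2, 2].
512*sqrt(3)*exp(8/3)/729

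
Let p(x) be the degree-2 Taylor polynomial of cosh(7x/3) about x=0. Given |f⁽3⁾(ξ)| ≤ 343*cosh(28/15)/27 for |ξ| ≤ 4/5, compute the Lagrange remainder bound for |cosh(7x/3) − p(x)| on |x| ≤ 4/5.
10976*cosh(28/15)/10125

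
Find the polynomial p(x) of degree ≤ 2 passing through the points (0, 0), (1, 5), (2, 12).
x**2 + 4*x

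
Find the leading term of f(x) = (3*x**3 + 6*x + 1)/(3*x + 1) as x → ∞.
x**2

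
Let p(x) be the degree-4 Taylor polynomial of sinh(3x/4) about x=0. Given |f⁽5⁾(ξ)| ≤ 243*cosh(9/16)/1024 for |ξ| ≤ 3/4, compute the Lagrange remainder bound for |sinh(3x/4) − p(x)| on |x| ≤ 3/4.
19683*cosh(9/16)/41943040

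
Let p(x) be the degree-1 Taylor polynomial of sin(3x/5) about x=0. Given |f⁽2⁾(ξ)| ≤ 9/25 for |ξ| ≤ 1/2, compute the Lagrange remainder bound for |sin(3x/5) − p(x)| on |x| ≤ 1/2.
9/200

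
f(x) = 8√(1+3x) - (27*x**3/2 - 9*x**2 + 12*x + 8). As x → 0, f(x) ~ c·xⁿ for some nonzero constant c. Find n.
4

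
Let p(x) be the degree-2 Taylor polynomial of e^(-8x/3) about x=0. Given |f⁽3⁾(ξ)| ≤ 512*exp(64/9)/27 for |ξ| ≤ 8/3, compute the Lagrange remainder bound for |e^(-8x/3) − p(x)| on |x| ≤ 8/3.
131072*exp(64/9)/2187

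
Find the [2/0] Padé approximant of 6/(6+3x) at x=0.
x**2/4 - x/2 + 1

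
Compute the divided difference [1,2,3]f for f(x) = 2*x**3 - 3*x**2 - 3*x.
9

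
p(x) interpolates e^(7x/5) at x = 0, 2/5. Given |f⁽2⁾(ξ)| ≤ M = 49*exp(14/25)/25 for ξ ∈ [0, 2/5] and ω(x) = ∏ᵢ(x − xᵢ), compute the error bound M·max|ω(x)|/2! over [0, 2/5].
49*exp(14/25)/1250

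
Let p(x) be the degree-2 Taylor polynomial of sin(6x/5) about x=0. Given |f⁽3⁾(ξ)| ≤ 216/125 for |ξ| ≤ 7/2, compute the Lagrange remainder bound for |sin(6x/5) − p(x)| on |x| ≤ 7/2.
3087/250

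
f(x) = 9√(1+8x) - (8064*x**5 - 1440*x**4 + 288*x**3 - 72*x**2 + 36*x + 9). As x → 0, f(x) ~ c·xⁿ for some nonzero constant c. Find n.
6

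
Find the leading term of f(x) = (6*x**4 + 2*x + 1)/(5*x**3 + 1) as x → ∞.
6*x/5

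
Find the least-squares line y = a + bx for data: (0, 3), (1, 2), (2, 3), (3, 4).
a = 12/5, b = 2/5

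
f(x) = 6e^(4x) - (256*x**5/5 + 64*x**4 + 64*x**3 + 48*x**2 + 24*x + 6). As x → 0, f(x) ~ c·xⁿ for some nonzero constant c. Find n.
6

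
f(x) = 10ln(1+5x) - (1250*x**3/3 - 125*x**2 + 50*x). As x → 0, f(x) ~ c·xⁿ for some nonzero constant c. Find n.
4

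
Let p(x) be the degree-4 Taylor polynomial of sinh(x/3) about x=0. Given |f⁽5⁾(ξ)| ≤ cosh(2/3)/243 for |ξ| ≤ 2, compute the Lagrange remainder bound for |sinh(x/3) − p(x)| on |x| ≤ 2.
4*cosh(2/3)/3645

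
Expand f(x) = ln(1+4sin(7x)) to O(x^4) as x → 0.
28*x - 392*x**2 + 21266*x**3/3 + O(x**4)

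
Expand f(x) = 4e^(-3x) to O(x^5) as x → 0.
4 - 12*x + 18*x**2 - 18*x**3 + 27*x**4/2 + O(x**5)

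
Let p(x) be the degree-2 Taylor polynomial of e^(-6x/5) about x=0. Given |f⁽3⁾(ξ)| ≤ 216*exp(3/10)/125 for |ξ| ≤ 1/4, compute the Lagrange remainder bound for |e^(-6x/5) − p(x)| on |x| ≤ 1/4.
9*exp(3/10)/2000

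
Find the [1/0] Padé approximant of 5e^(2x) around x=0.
10*x + 5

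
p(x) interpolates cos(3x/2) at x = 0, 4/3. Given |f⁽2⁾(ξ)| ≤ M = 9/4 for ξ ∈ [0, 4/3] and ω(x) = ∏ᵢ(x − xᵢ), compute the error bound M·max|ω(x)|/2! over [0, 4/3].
1/2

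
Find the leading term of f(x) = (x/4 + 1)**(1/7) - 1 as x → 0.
x/28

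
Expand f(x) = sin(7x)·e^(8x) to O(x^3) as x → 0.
7*x + 56*x**2 + O(x**3)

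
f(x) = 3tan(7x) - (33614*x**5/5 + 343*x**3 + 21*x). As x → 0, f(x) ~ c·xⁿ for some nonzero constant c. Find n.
7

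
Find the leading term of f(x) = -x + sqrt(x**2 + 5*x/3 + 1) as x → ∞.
5/6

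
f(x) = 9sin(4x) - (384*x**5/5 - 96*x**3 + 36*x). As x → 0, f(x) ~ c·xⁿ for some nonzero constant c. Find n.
7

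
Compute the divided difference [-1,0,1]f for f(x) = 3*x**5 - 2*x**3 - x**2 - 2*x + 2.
-1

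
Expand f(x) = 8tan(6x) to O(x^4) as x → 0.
48*x + 576*x**3 + O(x**4)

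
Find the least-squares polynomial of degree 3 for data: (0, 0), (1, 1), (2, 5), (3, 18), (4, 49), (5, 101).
1/14 + (113/84)x + (-23/14)x² + (13/12)x³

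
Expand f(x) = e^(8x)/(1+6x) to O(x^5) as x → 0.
1 + 2*x + 20*x**2 - 104*x**3/3 + 1136*x**4/3 + O(x**5)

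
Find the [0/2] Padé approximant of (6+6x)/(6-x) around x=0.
1/(7*x**2/6 - 7*x/6 + 1)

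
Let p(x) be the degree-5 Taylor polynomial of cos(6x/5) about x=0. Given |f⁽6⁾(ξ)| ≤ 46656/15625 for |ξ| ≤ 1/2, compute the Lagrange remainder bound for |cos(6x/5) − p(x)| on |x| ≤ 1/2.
81/1250000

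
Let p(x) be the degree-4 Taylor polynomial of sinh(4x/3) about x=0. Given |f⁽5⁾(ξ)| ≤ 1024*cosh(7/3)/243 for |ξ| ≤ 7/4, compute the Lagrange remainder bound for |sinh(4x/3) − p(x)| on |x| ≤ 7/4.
16807*cosh(7/3)/29160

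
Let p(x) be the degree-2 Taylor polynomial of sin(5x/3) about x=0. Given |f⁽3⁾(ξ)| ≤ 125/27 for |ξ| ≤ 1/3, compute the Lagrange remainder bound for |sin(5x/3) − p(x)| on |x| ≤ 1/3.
125/4374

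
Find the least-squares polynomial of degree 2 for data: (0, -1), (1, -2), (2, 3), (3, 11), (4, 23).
-44/35 + (-153/70)x + (29/14)x²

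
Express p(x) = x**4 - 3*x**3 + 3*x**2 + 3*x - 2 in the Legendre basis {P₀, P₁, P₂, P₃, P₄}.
(-4/5)P₀ + (6/5)P₁ + (18/7)P₂ + (-6/5)P₃ + (8/35)P₄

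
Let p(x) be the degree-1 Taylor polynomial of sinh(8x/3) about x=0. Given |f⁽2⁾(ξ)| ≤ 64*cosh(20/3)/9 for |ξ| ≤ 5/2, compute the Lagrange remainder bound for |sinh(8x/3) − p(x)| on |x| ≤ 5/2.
200*cosh(20/3)/9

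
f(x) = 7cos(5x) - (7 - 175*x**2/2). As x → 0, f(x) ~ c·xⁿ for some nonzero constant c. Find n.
4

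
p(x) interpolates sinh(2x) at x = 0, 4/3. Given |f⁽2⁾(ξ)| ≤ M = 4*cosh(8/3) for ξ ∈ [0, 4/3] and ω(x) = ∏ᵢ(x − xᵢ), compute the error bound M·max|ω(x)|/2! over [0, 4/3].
8*cosh(8/3)/9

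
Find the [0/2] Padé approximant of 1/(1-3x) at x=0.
1/(1 - 3*x)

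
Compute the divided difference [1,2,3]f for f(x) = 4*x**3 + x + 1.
24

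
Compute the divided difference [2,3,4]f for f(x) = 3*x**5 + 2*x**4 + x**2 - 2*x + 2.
966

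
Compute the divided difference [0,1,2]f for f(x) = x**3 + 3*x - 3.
3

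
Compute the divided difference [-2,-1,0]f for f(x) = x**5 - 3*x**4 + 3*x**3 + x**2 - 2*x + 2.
-44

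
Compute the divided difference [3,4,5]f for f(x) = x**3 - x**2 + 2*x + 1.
11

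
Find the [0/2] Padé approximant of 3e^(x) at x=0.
3/(x**2/2 - x + 1)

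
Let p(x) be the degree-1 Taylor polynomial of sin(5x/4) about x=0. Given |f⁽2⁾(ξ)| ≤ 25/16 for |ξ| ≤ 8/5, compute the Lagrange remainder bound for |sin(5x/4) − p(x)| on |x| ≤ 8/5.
2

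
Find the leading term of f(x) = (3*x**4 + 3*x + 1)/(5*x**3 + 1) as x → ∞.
3*x/5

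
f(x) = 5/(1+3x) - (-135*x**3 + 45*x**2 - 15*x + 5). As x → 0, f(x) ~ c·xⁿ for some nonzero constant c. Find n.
4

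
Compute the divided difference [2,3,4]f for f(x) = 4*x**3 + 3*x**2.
39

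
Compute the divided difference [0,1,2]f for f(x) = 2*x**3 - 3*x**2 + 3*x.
3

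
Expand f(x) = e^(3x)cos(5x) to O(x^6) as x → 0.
1 + 3*x - 8*x**2 - 33*x**3 - 161*x**4/6 + 239*x**5/10 + O(x**6)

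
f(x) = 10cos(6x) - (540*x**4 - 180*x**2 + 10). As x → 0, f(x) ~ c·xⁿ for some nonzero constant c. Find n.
6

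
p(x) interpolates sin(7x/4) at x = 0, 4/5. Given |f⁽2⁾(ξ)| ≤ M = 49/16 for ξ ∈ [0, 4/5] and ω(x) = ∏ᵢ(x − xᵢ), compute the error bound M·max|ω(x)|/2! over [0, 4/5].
49/200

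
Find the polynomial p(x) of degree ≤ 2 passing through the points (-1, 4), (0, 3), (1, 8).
3*x**2 + 2*x + 3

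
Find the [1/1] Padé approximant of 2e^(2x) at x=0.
(2*x + 2)/(1 - x)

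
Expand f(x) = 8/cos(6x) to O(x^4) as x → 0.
8 + 144*x**2 + O(x**4)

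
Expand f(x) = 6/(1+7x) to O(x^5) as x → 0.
6 - 42*x + 294*x**2 - 2058*x**3 + 14406*x**4 + O(x**5)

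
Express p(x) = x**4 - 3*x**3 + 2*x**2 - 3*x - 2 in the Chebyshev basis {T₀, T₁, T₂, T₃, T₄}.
(-5/8)T₀ + (-21/4)T₁ + (3/2)T₂ + (-3/4)T₃ + (1/8)T₄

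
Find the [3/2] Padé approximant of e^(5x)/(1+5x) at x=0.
(200*x**3/33 + 285*x**2/44 + 42*x/11 + 1)/(-265*x**2/44 + 42*x/11 + 1)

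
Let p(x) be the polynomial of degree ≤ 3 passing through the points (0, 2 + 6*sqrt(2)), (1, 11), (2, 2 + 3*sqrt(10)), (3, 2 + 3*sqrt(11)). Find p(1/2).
-15*sqrt(10)/16 + 3*sqrt(11)/16 + 15*sqrt(2)/8 + 167/16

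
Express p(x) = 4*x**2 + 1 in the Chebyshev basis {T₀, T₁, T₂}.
(3)T₀ + (2)T₂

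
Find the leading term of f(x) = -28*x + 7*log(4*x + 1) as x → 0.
-56*x**2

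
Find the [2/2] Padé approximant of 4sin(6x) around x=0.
24*x/(6*x**2 + 1)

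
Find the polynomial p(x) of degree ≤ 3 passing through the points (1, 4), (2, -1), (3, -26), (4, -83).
-2*x**3 + 2*x**2 + 3*x + 1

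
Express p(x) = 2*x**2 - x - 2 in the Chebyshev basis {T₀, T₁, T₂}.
-T₀ - T₁ + T₂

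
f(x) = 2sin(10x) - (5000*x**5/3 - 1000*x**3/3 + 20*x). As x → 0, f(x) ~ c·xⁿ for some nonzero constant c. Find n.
7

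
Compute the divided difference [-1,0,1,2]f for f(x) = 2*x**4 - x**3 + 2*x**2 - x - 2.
3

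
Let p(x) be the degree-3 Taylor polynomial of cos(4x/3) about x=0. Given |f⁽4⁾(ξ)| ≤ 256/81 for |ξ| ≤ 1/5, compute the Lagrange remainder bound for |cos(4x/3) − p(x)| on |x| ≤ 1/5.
32/151875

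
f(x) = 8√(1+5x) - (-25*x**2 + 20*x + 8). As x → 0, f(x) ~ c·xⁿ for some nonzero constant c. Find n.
3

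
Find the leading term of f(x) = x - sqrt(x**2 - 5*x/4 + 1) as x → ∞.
5/8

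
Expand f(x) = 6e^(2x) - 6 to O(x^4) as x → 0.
12*x + 12*x**2 + 8*x**3 + O(x**4)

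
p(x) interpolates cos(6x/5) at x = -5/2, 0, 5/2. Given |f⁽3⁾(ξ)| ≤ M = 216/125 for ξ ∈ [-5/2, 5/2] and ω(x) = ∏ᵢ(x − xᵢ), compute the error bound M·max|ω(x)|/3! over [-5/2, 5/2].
sqrt(3)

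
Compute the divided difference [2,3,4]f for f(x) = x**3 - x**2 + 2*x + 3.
8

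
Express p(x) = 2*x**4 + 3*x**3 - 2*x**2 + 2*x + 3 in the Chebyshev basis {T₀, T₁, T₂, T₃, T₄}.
(11/4)T₀ + (17/4)T₁ + (3/4)T₃ + (1/4)T₄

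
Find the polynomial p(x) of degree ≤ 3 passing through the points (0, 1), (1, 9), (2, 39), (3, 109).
3*x**3 + 2*x**2 + 3*x + 1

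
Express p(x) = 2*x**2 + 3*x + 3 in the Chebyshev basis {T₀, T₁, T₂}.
(4)T₀ + (3)T₁ + T₂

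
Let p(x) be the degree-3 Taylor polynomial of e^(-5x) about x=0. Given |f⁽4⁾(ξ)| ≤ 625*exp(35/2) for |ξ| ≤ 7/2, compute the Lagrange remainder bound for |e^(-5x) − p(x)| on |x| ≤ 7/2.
1500625*exp(35/2)/384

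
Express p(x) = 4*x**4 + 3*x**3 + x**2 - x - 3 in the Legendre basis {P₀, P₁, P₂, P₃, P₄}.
(-28/15)P₀ + (4/5)P₁ + (62/21)P₂ + (6/5)P₃ + (32/35)P₄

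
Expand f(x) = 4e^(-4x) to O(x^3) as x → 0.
4 - 16*x + 32*x**2 + O(x**3)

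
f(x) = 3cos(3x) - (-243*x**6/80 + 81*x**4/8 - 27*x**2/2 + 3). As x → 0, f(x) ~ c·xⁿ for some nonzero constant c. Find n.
8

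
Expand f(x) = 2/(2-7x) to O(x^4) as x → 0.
1 + 7*x/2 + 49*x**2/4 + 343*x**3/8 + O(x**4)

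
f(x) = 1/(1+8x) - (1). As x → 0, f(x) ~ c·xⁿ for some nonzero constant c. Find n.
1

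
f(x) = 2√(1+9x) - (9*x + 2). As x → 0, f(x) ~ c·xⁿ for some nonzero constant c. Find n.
2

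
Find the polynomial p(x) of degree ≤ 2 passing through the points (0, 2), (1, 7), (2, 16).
2*x**2 + 3*x + 2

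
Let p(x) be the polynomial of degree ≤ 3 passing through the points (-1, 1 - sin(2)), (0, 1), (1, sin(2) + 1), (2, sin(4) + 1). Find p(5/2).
-15*sin(2)/8 + 35*sin(4)/16 + 1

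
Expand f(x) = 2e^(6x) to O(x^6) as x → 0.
2 + 12*x + 36*x**2 + 72*x**3 + 108*x**4 + 648*x**5/5 + O(x**6)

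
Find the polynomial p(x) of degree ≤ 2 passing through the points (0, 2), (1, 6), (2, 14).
2*x**2 + 2*x + 2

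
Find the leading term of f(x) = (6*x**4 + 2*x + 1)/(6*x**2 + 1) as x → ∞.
x**2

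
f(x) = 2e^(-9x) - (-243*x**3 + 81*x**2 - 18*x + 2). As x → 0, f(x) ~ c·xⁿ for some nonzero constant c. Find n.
4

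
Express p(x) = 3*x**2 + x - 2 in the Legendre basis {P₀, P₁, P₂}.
-P₀ + P₁ + (2)P₂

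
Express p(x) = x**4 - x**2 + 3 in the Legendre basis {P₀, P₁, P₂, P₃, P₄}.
(43/15)P₀ + (-2/21)P₂ + (8/35)P₄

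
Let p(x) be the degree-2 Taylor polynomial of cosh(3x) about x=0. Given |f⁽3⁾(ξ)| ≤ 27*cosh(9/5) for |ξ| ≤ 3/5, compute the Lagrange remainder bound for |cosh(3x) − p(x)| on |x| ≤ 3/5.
243*cosh(9/5)/250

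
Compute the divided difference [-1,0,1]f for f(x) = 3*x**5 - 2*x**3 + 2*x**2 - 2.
2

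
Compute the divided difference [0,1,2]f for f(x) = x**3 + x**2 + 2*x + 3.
4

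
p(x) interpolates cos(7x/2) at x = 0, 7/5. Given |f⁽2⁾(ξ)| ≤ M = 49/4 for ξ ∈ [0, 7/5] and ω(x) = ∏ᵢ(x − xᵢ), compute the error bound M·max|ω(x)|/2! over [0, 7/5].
2401/800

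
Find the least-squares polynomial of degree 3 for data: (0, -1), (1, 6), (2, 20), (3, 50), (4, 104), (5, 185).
-101/126 + (3203/756)x + (215/252)x² + (31/27)x³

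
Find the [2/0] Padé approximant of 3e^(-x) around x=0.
3*x**2/2 - 3*x + 3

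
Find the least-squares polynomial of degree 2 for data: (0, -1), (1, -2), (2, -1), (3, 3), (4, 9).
-34/35 + (-33/14)x + (17/14)x²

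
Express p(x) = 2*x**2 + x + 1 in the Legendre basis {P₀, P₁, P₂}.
(5/3)P₀ + P₁ + (4/3)P₂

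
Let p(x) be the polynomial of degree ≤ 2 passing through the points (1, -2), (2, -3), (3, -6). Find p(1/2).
-9/4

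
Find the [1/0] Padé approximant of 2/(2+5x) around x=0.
1 - 5*x/2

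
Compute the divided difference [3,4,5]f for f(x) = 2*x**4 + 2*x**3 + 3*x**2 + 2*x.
221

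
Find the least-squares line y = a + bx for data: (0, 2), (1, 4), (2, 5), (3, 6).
a = 23/10, b = 13/10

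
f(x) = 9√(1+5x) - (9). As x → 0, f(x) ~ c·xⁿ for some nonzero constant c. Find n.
1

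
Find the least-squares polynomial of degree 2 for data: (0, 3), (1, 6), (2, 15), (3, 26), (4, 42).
14/5 + (9/5)x + (2)x²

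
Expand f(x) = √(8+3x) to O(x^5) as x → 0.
2*sqrt(2) + 3*sqrt(2)*x/8 - 9*sqrt(2)*x**2/256 + 27*sqrt(2)*x**3/4096 - 405*sqrt(2)*x**4/262144 + O(x**5)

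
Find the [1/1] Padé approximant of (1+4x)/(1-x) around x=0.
(4*x + 1)/(1 - x)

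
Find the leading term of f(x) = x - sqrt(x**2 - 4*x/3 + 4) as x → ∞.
2/3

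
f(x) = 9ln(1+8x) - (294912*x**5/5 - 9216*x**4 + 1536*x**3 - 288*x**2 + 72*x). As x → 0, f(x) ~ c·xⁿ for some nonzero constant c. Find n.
6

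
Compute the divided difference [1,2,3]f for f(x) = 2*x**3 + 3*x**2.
15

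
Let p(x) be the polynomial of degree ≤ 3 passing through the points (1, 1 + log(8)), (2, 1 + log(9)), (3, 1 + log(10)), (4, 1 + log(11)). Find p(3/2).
-5*log(10)/16 + log(11)/16 + 15*log(2)/16 + 1 + 15*log(3)/8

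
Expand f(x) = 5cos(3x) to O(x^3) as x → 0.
5 - 45*x**2/2 + O(x**3)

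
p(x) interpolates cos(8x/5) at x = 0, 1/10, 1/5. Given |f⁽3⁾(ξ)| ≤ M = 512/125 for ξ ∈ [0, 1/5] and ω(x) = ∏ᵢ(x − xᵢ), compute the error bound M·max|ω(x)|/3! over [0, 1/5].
64*sqrt(3)/421875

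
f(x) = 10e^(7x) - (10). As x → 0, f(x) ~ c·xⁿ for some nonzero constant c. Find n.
1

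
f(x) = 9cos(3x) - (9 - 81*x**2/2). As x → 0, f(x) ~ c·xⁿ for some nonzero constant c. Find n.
4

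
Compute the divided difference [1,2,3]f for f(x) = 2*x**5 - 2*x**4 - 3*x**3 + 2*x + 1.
112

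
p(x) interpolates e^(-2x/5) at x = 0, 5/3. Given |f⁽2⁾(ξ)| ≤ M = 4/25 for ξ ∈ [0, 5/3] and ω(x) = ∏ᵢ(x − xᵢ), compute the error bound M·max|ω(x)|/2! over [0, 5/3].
1/18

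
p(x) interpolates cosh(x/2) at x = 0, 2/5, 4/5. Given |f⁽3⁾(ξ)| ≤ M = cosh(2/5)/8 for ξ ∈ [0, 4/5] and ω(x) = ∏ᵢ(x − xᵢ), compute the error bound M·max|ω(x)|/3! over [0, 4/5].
sqrt(3)*cosh(2/5)/3375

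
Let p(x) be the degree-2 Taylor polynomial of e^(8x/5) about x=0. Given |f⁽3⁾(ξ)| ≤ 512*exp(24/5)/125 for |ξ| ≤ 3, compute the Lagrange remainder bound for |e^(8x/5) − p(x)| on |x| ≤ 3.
2304*exp(24/5)/125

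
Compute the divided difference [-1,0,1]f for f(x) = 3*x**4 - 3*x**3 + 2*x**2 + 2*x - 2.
5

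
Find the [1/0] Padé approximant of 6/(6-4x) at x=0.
2*x/3 + 1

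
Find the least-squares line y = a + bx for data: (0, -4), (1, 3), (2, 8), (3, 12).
a = -16/5, b = 53/10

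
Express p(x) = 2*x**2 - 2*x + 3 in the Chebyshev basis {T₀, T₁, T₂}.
(4)T₀ + (-2)T₁ + T₂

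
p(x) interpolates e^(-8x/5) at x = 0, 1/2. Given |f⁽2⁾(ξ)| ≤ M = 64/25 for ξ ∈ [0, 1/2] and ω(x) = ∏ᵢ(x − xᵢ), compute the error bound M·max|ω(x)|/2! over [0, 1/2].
2/25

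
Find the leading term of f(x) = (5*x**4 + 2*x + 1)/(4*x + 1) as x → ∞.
5*x**3/4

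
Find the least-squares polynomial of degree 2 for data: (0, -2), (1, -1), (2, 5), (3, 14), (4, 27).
-15/7 + (-29/70)x + (27/14)x²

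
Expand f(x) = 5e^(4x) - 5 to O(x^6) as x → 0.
20*x + 40*x**2 + 160*x**3/3 + 160*x**4/3 + 128*x**5/3 + O(x**6)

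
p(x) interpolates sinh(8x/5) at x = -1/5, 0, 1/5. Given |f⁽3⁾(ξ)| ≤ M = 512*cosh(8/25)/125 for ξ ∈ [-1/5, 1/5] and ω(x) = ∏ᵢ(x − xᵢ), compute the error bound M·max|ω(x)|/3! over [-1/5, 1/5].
512*sqrt(3)*cosh(8/25)/421875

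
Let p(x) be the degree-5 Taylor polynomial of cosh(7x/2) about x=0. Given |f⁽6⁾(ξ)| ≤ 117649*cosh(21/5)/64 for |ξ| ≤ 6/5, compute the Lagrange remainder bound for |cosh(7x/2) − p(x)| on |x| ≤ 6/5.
9529569*cosh(21/5)/1250000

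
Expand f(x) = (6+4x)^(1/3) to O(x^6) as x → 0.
6**(1/3) + 2*6**(1/3)*x/9 - 4*6**(1/3)*x**2/81 + 40*6**(1/3)*x**3/2187 - 160*6**(1/3)*x**4/19683 + 704*6**(1/3)*x**5/177147 + O(x**6)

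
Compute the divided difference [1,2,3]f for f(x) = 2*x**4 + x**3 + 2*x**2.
58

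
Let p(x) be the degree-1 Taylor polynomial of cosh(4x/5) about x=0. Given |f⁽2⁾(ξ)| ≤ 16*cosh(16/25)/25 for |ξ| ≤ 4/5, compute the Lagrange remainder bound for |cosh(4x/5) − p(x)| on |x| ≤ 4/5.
128*cosh(16/25)/625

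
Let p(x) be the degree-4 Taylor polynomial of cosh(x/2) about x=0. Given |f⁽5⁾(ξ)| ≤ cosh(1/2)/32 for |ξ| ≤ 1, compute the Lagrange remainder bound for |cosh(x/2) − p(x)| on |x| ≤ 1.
cosh(1/2)/3840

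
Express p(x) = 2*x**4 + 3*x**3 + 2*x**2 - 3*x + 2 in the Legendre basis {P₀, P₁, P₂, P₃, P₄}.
(46/15)P₀ + (-6/5)P₁ + (52/21)P₂ + (6/5)P₃ + (16/35)P₄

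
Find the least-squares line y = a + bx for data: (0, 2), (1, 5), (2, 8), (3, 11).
a = 2, b = 3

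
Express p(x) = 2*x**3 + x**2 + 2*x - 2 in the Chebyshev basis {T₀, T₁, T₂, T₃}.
(-3/2)T₀ + (7/2)T₁ + (1/2)T₂ + (1/2)T₃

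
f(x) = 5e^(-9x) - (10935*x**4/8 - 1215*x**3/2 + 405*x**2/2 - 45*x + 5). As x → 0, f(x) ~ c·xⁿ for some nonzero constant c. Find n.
5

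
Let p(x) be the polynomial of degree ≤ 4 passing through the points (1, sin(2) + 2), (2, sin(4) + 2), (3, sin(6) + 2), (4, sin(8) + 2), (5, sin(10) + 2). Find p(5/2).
15*sin(4)/32 + 45*sin(6)/64 - 5*sin(8)/32 - 5*sin(2)/128 + 3*sin(10)/128 + 2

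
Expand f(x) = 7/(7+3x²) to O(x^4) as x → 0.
1 - 3*x**2/7 + O(x**4)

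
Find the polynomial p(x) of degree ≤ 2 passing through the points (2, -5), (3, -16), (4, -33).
-3*x**2 + 4*x - 1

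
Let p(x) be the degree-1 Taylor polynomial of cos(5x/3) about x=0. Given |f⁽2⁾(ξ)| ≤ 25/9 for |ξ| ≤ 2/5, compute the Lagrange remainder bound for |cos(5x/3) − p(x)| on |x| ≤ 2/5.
2/9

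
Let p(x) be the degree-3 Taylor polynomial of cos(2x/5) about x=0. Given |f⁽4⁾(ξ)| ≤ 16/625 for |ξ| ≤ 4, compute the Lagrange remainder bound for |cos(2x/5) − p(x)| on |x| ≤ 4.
512/1875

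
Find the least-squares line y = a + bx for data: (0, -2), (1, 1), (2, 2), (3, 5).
a = -9/5, b = 11/5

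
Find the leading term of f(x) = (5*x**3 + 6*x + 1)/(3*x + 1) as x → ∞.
5*x**2/3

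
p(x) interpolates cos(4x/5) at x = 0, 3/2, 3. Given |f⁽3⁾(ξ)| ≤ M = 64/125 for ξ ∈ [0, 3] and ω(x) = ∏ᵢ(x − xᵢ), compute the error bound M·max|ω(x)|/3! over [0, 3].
8*sqrt(3)/125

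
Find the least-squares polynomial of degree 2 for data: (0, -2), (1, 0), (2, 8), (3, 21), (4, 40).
-71/35 + (-9/14)x + (39/14)x²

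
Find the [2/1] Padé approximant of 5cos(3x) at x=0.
5 - 45*x**2/2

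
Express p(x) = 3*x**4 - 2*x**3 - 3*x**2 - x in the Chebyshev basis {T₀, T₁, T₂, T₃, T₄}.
(-3/8)T₀ + (-5/2)T₁ + (-1/2)T₃ + (3/8)T₄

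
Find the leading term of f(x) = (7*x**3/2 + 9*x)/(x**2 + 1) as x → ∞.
7*x/2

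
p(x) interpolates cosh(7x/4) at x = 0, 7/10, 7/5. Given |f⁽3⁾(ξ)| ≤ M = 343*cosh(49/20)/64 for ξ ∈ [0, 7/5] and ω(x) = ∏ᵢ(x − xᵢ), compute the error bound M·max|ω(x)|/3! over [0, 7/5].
117649*sqrt(3)*cosh(49/20)/1728000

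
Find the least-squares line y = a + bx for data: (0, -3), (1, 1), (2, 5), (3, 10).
a = -16/5, b = 43/10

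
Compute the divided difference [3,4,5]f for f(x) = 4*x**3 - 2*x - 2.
48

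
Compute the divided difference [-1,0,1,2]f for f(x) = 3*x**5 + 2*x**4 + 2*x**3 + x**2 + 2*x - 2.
21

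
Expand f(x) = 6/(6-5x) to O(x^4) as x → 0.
1 + 5*x/6 + 25*x**2/36 + 125*x**3/216 + O(x**4)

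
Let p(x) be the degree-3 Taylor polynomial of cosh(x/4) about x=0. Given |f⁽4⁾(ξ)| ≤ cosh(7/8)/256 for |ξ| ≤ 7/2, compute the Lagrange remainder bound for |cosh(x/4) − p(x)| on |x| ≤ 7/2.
2401*cosh(7/8)/98304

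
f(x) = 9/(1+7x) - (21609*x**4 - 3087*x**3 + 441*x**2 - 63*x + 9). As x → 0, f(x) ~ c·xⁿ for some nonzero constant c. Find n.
5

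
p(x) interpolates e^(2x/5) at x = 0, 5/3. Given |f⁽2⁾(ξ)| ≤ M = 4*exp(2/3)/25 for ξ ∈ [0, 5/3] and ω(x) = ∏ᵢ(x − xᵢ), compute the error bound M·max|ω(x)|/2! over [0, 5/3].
exp(2/3)/18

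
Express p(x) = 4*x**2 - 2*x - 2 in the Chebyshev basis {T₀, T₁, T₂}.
(-2)T₁ + (2)T₂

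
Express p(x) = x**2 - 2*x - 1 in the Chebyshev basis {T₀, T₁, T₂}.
(-1/2)T₀ + (-2)T₁ + (1/2)T₂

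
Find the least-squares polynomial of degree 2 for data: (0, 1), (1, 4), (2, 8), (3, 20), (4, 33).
6/5 + (2)x²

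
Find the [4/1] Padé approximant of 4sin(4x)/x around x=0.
512*x**4/15 - 128*x**2/3 + 16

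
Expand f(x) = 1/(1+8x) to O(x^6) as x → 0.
1 - 8*x + 64*x**2 - 512*x**3 + 4096*x**4 - 32768*x**5 + O(x**6)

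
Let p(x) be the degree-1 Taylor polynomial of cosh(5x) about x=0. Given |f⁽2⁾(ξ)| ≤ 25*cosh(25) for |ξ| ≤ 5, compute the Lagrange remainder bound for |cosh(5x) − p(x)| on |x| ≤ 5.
625*cosh(25)/2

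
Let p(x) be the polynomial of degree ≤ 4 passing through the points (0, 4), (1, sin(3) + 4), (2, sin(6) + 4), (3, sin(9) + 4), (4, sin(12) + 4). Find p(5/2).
45*sin(6)/64 - 5*sin(3)/32 - 5*sin(12)/128 + 15*sin(9)/32 + 4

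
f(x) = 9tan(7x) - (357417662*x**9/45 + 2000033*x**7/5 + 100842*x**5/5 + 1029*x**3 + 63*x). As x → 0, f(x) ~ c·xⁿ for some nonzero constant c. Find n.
11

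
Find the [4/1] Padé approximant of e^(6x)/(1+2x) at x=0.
(378*x**4/55 + 72*x**3/11 + 342*x**2/55 + 168*x/55 + 1)/(1 - 52*x/55)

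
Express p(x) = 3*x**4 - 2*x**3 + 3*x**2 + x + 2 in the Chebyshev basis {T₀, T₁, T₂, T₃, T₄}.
(37/8)T₀ + (-1/2)T₁ + (3)T₂ + (-1/2)T₃ + (3/8)T₄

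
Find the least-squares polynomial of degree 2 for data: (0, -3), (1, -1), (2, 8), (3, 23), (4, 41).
-118/35 + (12/35)x + (19/7)x²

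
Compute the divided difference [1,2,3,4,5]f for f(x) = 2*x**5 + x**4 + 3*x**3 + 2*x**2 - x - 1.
31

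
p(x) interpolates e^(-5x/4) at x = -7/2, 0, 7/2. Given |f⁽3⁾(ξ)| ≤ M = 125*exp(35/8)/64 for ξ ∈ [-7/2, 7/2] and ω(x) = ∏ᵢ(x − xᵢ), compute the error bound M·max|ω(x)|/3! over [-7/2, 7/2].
42875*sqrt(3)*exp(35/8)/13824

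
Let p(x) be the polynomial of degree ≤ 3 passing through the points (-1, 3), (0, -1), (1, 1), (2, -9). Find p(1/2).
3/8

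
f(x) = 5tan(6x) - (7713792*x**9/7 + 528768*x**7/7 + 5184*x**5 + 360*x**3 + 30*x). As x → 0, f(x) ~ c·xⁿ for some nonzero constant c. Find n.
11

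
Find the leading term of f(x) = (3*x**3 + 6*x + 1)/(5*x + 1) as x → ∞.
3*x**2/5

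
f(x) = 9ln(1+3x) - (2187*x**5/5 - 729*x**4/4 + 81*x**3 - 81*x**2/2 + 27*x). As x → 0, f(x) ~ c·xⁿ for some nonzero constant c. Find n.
6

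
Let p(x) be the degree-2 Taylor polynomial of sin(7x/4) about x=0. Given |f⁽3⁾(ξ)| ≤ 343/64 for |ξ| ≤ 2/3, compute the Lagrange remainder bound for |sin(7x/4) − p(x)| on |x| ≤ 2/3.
343/1296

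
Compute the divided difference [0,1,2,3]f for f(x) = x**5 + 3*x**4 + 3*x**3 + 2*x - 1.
46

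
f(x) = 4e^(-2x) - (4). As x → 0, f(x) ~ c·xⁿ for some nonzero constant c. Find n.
1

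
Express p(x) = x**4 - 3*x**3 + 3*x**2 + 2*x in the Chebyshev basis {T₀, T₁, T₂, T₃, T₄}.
(15/8)T₀ + (-1/4)T₁ + (2)T₂ + (-3/4)T₃ + (1/8)T₄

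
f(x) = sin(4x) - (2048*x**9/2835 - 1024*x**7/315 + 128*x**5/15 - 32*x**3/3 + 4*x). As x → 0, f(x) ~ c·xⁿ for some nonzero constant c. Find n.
11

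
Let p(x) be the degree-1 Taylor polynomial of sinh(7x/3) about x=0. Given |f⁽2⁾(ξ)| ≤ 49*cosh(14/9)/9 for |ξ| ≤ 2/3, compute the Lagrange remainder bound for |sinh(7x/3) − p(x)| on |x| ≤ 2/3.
98*cosh(14/9)/81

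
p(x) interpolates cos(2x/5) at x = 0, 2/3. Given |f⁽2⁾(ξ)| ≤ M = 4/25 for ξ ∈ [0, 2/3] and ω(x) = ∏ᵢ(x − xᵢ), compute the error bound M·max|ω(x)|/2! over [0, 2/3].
2/225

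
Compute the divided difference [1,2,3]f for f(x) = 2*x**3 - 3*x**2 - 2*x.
9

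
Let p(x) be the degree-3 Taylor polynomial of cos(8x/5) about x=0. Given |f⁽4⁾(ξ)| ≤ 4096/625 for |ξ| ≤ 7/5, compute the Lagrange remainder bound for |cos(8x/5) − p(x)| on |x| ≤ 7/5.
1229312/1171875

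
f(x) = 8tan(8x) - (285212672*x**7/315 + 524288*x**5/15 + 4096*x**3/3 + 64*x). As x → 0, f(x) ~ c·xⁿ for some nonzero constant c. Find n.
9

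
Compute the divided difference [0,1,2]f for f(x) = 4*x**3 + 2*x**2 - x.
14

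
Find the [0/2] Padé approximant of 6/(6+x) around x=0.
1/(x/6 + 1)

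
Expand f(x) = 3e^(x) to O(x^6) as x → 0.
3 + 3*x + 3*x**2/2 + x**3/2 + x**4/8 + x**5/40 + O(x**6)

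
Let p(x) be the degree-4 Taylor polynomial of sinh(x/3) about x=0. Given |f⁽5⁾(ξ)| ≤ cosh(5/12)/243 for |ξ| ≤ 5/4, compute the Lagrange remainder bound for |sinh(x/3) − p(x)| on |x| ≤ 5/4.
625*cosh(5/12)/5971968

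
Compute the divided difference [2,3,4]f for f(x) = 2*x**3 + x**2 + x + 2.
19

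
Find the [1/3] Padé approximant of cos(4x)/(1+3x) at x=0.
(1 - 20*x/9)/(56*x**3/9 + 4*x**2/3 + 7*x/9 + 1)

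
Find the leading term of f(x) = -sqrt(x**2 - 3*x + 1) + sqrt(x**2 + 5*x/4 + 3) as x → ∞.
17/8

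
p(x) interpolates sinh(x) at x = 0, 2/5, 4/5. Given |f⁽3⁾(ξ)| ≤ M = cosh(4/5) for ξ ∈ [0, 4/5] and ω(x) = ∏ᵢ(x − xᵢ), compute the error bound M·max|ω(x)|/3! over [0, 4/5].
8*sqrt(3)*cosh(4/5)/3375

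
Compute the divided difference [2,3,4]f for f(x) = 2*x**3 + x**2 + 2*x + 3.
19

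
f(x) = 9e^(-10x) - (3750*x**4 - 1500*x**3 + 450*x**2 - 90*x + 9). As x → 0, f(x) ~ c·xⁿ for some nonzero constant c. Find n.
5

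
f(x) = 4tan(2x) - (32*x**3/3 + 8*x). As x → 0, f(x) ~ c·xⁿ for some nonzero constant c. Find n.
5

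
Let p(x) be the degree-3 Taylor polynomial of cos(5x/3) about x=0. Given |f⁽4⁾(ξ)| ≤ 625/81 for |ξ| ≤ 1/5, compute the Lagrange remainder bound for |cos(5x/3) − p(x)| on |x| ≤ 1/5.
1/1944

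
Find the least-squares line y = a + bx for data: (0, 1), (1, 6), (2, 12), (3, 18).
a = 7/10, b = 57/10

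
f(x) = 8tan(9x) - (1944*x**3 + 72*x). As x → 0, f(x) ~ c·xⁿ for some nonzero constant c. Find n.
5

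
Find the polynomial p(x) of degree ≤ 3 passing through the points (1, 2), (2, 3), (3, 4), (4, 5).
x + 1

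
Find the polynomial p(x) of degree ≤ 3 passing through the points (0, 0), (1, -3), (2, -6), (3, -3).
x**3 - 3*x**2 - x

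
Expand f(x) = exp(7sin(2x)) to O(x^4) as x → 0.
1 + 14*x + 98*x**2 + 448*x**3 + O(x**4)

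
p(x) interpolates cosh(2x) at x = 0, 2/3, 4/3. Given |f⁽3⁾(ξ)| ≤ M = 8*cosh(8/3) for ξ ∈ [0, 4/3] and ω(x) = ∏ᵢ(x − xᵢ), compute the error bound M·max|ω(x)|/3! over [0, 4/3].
64*sqrt(3)*cosh(8/3)/729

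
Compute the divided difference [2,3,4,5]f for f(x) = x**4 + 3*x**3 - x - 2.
17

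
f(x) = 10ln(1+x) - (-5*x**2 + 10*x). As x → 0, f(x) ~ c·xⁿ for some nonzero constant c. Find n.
3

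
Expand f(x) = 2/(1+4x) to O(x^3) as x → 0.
2 - 8*x + 32*x**2 + O(x**3)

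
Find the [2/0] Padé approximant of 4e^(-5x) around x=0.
50*x**2 - 20*x + 4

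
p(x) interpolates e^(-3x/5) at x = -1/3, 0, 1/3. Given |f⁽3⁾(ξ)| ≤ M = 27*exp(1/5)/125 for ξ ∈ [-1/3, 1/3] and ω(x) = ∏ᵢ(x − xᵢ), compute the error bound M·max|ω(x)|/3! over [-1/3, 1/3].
sqrt(3)*exp(1/5)/3375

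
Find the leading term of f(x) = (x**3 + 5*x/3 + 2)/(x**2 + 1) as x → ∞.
x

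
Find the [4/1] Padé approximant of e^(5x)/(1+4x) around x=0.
(459375*x**4/15112 + 102125*x**3/5667 + 45975*x**2/3778 + 8820*x/1889 + 1)/(6931*x/1889 + 1)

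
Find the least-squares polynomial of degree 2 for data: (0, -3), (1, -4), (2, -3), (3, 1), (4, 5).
-22/7 + (-113/70)x + (13/14)x²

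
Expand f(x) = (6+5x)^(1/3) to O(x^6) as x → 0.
6**(1/3) + 5*6**(1/3)*x/18 - 25*6**(1/3)*x**2/324 + 625*6**(1/3)*x**3/17496 - 3125*6**(1/3)*x**4/157464 + 34375*6**(1/3)*x**5/2834352 + O(x**6)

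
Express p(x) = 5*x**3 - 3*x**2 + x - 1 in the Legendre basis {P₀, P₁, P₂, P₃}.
(-2)P₀ + (4)P₁ + (-2)P₂ + (2)P₃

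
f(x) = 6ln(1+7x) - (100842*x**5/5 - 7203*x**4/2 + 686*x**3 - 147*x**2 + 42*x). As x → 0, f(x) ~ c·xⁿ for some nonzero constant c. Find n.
6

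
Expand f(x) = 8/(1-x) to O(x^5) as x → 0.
8 + 8*x + 8*x**2 + 8*x**3 + 8*x**4 + O(x**5)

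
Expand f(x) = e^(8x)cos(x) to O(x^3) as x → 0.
1 + 8*x + 63*x**2/2 + O(x**3)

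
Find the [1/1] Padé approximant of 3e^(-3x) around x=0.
(3 - 9*x/2)/(3*x/2 + 1)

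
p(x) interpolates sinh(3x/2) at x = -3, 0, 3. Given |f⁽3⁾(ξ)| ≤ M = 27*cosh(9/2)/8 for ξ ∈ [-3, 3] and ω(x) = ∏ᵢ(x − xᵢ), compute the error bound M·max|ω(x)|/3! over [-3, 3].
27*sqrt(3)*cosh(9/2)/8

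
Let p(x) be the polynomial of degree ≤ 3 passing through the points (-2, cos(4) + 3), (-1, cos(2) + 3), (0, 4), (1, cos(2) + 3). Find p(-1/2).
cos(2)/2 - cos(4)/16 + 57/16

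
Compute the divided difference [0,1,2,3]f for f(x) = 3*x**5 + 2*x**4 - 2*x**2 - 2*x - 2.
87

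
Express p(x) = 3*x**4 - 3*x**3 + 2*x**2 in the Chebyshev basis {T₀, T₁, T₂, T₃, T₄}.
(17/8)T₀ + (-9/4)T₁ + (5/2)T₂ + (-3/4)T₃ + (3/8)T₄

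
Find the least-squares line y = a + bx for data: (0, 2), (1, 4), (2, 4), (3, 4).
a = 13/5, b = 3/5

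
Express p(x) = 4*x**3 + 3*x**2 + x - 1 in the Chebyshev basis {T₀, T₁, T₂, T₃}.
(1/2)T₀ + (4)T₁ + (3/2)T₂ + T₃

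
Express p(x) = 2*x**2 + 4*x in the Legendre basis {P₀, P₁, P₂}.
(2/3)P₀ + (4)P₁ + (4/3)P₂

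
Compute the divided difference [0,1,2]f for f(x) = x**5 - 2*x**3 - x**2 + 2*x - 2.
8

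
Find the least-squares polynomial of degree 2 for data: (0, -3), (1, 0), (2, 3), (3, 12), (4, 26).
-12/5 - x + (2)x²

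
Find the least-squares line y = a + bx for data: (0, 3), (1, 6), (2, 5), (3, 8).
a = 17/5, b = 7/5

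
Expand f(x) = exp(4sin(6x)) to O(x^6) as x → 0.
1 + 24*x + 288*x**2 + 2160*x**3 + 10368*x**4 + 125712*x**5/5 + O(x**6)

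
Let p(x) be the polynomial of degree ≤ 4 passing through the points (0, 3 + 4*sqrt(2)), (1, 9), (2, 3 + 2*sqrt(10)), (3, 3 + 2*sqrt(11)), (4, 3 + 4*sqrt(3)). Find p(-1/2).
-267/16 - 45*sqrt(11)/16 + 35*sqrt(3)/32 + 315*sqrt(2)/32 + 189*sqrt(10)/32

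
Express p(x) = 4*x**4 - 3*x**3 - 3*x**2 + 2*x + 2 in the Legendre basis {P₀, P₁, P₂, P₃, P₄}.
(9/5)P₀ + (1/5)P₁ + (2/7)P₂ + (-6/5)P₃ + (32/35)P₄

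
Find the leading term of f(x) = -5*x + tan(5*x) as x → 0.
125*x**3/3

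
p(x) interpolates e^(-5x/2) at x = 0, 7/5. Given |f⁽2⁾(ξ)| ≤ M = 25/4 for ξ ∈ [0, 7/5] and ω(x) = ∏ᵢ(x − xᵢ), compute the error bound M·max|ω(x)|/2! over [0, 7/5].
49/32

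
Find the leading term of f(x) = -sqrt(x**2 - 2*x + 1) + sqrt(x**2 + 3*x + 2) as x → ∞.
5/2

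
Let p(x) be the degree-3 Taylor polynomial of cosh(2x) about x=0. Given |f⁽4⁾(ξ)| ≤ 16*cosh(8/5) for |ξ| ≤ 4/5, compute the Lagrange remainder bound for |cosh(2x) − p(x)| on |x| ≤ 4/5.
512*cosh(8/5)/1875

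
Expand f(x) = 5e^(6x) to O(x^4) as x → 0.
5 + 30*x + 90*x**2 + 180*x**3 + O(x**4)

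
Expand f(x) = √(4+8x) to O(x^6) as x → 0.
2 + 2*x - x**2 + x**3 - 5*x**4/4 + 7*x**5/4 + O(x**6)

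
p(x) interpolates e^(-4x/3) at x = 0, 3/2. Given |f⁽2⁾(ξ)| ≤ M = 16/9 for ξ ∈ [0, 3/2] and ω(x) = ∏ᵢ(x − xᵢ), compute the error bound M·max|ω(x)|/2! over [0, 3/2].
1/2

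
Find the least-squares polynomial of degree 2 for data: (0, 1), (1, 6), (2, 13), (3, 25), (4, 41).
44/35 + (153/70)x + (27/14)x²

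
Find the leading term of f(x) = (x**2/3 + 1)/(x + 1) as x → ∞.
x/3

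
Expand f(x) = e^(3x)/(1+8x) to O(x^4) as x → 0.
1 - 5*x + 89*x**2/2 - 703*x**3/2 + O(x**4)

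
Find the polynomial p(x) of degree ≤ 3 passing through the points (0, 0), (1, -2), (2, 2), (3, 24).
2*x**3 - 3*x**2 - x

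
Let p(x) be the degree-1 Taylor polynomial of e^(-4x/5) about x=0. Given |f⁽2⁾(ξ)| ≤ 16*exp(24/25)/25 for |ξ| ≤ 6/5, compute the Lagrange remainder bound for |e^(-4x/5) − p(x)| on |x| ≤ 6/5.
288*exp(24/25)/625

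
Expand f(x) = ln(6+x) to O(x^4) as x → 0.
log(6) + x/6 - x**2/72 + x**3/648 + O(x**4)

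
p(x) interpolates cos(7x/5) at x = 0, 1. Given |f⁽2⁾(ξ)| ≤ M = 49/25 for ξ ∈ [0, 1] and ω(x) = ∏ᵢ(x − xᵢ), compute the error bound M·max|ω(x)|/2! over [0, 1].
49/200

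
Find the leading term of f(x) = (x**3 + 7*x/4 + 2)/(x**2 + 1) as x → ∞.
x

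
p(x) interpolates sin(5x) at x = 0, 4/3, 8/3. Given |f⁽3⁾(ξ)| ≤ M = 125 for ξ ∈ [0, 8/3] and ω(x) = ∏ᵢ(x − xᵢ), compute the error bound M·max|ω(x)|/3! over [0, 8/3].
8000*sqrt(3)/729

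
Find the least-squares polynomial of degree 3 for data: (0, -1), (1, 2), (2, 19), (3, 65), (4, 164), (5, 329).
-127/126 + (2155/756)x + (-689/252)x² + (83/27)x³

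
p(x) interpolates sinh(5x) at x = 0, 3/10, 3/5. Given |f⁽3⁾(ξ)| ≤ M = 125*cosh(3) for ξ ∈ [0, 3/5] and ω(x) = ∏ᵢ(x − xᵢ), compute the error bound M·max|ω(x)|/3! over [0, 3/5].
sqrt(3)*cosh(3)/8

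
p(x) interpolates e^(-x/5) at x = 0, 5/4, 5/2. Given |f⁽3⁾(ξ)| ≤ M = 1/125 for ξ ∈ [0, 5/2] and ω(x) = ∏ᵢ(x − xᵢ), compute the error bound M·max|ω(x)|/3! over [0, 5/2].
sqrt(3)/1728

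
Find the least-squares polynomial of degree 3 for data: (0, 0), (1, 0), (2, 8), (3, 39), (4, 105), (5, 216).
23/126 + (-161/108)x + (-163/126)x² + (221/108)x³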